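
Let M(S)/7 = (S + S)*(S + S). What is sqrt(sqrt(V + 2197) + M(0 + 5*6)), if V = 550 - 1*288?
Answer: sqrt(25200 + sqrt(2459)) ≈ 158.90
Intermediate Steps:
V = 262 (V = 550 - 288 = 262)
M(S) = 28*S**2 (M(S) = 7*((S + S)*(S + S)) = 7*((2*S)*(2*S)) = 7*(4*S**2) = 28*S**2)
sqrt(sqrt(V + 2197) + M(0 + 5*6)) = sqrt(sqrt(262 + 2197) + 28*(0 + 5*6)**2) = sqrt(sqrt(2459) + 28*(0 + 30)**2) = sqrt(sqrt(2459) + 28*30**2) = sqrt(sqrt(2459) + 28*900) = sqrt(sqrt(2459) + 25200) = sqrt(25200 + sqrt(2459))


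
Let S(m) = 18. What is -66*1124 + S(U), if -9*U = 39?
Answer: -74166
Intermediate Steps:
U = -13/3 (U = -1/9*39 = -13/3 ≈ -4.3333)
-66*1124 + S(U) = -66*1124 + 18 = -74184 + 18 = -74166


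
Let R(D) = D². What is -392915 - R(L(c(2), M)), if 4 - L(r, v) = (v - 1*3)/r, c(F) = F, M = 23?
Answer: -392951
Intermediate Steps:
L(r, v) = 4 - (-3 + v)/r (L(r, v) = 4 - (v - 1*3)/r = 4 - (v - 3)/r = 4 - (-3 + v)/r)
-392915 - R(L(c(2), M)) = -392915 - ((3 - 1*23 + 4*2)/2)² = -392915 - ((3 - 23 + 8)/2)² = -392915 - ((½)*(-12))² = -392915 - 1*(-6)² = -392915 - 1*36 = -392915 - 36 = -392951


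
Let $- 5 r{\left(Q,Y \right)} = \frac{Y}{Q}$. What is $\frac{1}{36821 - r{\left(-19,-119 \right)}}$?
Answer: $\frac{95}{3498114} \approx 2.7157 \cdot 10^{-5}$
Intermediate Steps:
$r{\left(Q,Y \right)} = - \frac{Y}{5 Q}$ ($r{\left(Q,Y \right)} = - \frac{Y \frac{1}{Q}}{5} = - \frac{Y}{5 Q}$)
$\frac{1}{36821 - r{\left(-19,-119 \right)}} = \frac{1}{36821 - \left(- \frac{1}{5}\right) \left(-119\right) \frac{1}{-19}} = \frac{1}{36821 - \left(- \frac{1}{5}\right) \left(-119\right) \left(- \frac{1}{19}\right)} = \frac{1}{36821 - - \frac{119}{95}} = \frac{1}{36821 + \frac{119}{95}} = \frac{1}{\frac{3498114}{95}} = \frac{95}{3498114}$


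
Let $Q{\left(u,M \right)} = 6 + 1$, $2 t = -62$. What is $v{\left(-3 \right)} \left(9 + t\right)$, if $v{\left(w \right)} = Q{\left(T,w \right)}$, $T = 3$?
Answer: $-154$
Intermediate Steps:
$t = -31$ ($t = \frac{1}{2} \left(-62\right) = -31$)
$Q{\left(u,M \right)} = 7$
$v{\left(w \right)} = 7$
$v{\left(-3 \right)} \left(9 + t\right) = 7 \left(9 - 31\right) = 7 \left(-22\right) = -154$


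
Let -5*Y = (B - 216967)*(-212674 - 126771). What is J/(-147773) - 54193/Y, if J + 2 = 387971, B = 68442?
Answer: -3911966337412336/1490026741784425 ≈ -2.6254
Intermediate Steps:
Y = -10083213725 (Y = -(68442 - 216967)*(-212674 - 126771)/5 = -(-29705)*(-339445) = -1/5*50416068625 = -10083213725)
J = 387969 (J = -2 + 387971 = 387969)
J/(-147773) - 54193/Y = 387969/(-147773) - 54193/(-10083213725) = 387969*(-1/147773) - 54193*(-1/10083213725) = -387969/147773 + 54193/10083213725 = -3911966337412336/1490026741784425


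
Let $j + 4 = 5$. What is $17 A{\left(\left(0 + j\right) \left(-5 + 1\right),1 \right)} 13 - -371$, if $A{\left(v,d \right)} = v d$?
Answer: $-513$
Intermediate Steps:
$j = 1$ ($j = -4 + 5 = 1$)
$A{\left(v,d \right)} = d v$
$17 A{\left(\left(0 + j\right) \left(-5 + 1\right),1 \right)} 13 - -371 = 17 \cdot 1 \left(0 + 1\right) \left(-5 + 1\right) 13 - -371 = 17 \cdot 1 \cdot 1 \left(-4\right) 13 + 371 = 17 \cdot 1 \left(-4\right) 13 + 371 = 17 \left(-4\right) 13 + 371 = \left(-68\right) 13 + 371 = -884 + 371 = -513$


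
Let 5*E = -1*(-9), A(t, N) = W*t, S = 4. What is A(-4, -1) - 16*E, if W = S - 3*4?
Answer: 16/5 ≈ 3.2000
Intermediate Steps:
W = -8 (W = 4 - 3*4 = 4 - 12 = -8)
A(t, N) = -8*t
E = 9/5 (E = (-1*(-9))/5 = (⅕)*9 = 9/5 ≈ 1.8000)
A(-4, -1) - 16*E = -8*(-4) - 16*9/5 = 32 - 144/5 = 16/5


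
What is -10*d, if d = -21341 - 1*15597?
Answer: 369380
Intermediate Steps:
d = -36938 (d = -21341 - 15597 = -36938)
-10*d = -10*(-36938) = 369380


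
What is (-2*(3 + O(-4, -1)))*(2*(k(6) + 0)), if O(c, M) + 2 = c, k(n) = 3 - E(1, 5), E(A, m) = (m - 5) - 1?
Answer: 48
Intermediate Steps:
E(A, m) = -6 + m (E(A, m) = (-5 + m) - 1 = -6 + m)
k(n) = 4 (k(n) = 3 - (-6 + 5) = 3 - 1*(-1) = 3 + 1 = 4)
O(c, M) = -2 + c
(-2*(3 + O(-4, -1)))*(2*(k(6) + 0)) = (-2*(3 + (-2 - 4)))*(2*(4 + 0)) = (-2*(3 - 6))*(2*4) = -2*(-3)*8 = 6*8 = 48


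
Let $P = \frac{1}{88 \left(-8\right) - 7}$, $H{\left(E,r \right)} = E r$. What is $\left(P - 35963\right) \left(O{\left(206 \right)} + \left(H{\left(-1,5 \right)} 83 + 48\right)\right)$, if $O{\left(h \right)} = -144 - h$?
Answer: $\frac{6111156866}{237} \approx 2.5785 \cdot 10^{7}$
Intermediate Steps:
$P = - \frac{1}{711}$ ($P = \frac{1}{-704 - 7} = \frac{1}{-711} = - \frac{1}{711} \approx -0.0014065$)
$\left(P - 35963\right) \left(O{\left(206 \right)} + \left(H{\left(-1,5 \right)} 83 + 48\right)\right) = \left(- \frac{1}{711} - 35963\right) \left(\left(-144 - 206\right) + \left(\left(-1\right) 5 \cdot 83 + 48\right)\right) = - \frac{25569694 \left(\left(-144 - 206\right) + \left(\left(-5\right) 83 + 48\right)\right)}{711} = - \frac{25569694 \left(-350 + \left(-415 + 48\right)\right)}{711} = - \frac{25569694 \left(-350 - 367\right)}{711} = \left(- \frac{25569694}{711}\right) \left(-717\right) = \frac{6111156866}{237}$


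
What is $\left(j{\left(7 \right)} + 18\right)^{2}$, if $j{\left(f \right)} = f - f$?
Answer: $324$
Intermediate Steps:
$j{\left(f \right)} = 0$
$\left(j{\left(7 \right)} + 18\right)^{2} = \left(0 + 18\right)^{2} = 18^{2} = 324$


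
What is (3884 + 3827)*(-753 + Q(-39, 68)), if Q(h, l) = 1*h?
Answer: -6107112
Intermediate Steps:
Q(h, l) = h
(3884 + 3827)*(-753 + Q(-39, 68)) = (3884 + 3827)*(-753 - 39) = 7711*(-792) = -6107112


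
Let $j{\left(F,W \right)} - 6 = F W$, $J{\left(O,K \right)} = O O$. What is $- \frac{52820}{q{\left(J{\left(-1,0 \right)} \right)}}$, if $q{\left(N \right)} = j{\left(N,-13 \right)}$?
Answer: $\frac{52820}{7} \approx 7545.7$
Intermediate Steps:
$J{\left(O,K \right)} = O^{2}$
$j{\left(F,W \right)} = 6 + F W$
$q{\left(N \right)} = 6 - 13 N$ ($q{\left(N \right)} = 6 + N \left(-13\right) = 6 - 13 N$)
$- \frac{52820}{q{\left(J{\left(-1,0 \right)} \right)}} = - \frac{52820}{6 - 13 \left(-1\right)^{2}} = - \frac{52820}{6 - 13} = - \frac{52820}{-7} = \left(-52820\right) \left(- \frac{1}{7}\right) = \frac{52820}{7}$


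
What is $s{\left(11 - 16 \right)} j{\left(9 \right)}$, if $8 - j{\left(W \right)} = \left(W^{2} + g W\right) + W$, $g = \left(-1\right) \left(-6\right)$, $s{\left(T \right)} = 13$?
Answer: $-1768$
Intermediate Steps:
$g = 6$
$j{\left(W \right)} = 8 - W^{2} - 7 W$ ($j{\left(W \right)} = 8 - \left(\left(W^{2} + 6 W\right) + W\right) = 8 - \left(W^{2} + 7 W\right) = 8 - W^{2} - 7 W$)
$s{\left(11 - 16 \right)} j{\left(9 \right)} = 13 \left(8 - 9^{2} - 63\right) = 13 \left(8 - 81 - 63\right) = 13 \left(-136\right) = -1768$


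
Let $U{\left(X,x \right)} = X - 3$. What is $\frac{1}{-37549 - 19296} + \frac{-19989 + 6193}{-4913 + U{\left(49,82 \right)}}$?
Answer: $\frac{784228753}{276664615} \approx 2.8346$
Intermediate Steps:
$U{\left(X,x \right)} = -3 + X$ ($U{\left(X,x \right)} = X - 3 = -3 + X$)
$\frac{1}{-37549 - 19296} + \frac{-19989 + 6193}{-4913 + U{\left(49,82 \right)}} = \frac{1}{-37549 - 19296} + \frac{-19989 + 6193}{-4913 + \left(-3 + 49\right)} = \frac{1}{-56845} - \frac{13796}{-4913 + 46} = - \frac{1}{56845} - \frac{13796}{-4867} = - \frac{1}{56845} - - \frac{13796}{4867} = - \frac{1}{56845} + \frac{13796}{4867} = \frac{784228753}{276664615}$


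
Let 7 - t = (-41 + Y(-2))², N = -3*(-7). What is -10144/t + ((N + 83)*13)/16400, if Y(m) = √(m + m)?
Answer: 8800963381/1443095450 + 415904*I/703949 ≈ 6.0987 + 0.59082*I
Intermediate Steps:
N = 21
Y(m) = √2*√m (Y(m) = √(2*m) = √2*√m)
t = 7 - (-41 + 2*I)² (t = 7 - (-41 + √2*√(-2))² = 7 - (-41 + √2*(I*√2))² = 7 - (-41 + 2*I)² ≈ -1670.0 + 164.0*I)
-10144/t + ((N + 83)*13)/16400 = -10144*(-1670 - 164*I)/2815796 + ((21 + 83)*13)/16400 = -2536*(-1670 - 164*I)/703949 + (104*13)*(1/16400) = -2536*(-1670 - 164*I)/703949 + 1352*(1/16400) = -2536*(-1670 - 164*I)/703949 + 169/2050 = 169/2050 - 2536*(-1670 - 164*I)/703949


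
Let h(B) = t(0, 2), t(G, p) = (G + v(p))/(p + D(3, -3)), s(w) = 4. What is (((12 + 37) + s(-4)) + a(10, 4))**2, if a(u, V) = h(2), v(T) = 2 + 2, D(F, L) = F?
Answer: 72361/25 ≈ 2894.4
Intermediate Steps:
v(T) = 4
t(G, p) = (4 + G)/(3 + p) (t(G, p) = (G + 4)/(p + 3) = (4 + G)/(3 + p))
h(B) = 4/5 (h(B) = (4 + 0)/(3 + 2) = 4/5)
a(u, V) = 4/5
(((12 + 37) + s(-4)) + a(10, 4))**2 = (((12 + 37) + 4) + 4/5)**2 = ((49 + 4) + 4/5)**2 = (53 + 4/5)**2 = (269/5)**2 = 72361/25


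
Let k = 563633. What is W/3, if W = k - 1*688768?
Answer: -125135/3 ≈ -41712.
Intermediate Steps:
W = -125135 (W = 563633 - 1*688768 = 563633 - 688768 = -125135)
W/3 = -125135/3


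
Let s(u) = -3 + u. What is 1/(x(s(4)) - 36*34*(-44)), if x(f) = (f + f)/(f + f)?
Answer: 1/53857 ≈ 1.8568e-5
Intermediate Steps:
x(f) = 1 (x(f) = (2*f)/((2*f)) = (2*f)*(1/(2*f)) = 1)
1/(x(s(4)) - 36*34*(-44)) = 1/(1 - 36*34*(-44)) = 1/(1 - 1224*(-44)) = 1/(1 + 53856) = 1/53857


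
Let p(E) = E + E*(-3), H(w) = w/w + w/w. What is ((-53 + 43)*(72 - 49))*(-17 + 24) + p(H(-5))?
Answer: -1614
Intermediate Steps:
H(w) = 2 (H(w) = 1 + 1 = 2)
p(E) = -2*E (p(E) = E - 3*E = -2*E)
((-53 + 43)*(72 - 49))*(-17 + 24) + p(H(-5)) = ((-53 + 43)*(72 - 49))*(-17 + 24) - 2*2 = -10*23*7 - 4 = -230*7 - 4 = -1610 - 4 = -1614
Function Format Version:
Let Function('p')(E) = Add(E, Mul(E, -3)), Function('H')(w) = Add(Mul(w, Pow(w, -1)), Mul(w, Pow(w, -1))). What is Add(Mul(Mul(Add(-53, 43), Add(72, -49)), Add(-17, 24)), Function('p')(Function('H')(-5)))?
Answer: -1614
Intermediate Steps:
Function('H')(w) = 2 (Function('H')(w) = Add(1, 1) = 2)
Function('p')(E) = Mul(-2, E) (Function('p')(E) = Add(E, Mul(-3, E)) = Mul(-2, E))
Add(Mul(Mul(Add(-53, 43), Add(72, -49)), Add(-17, 24)), Function('p')(Function('H')(-5))) = Add(Mul(Mul(Add(-53, 43), Add(72, -49)), Add(-17, 24)), Mul(-2, 2)) = Add(Mul(Mul(-10, 23), 7), -4) = Add(Mul(-230, 7), -4) = Add(-1610, -4) = -1614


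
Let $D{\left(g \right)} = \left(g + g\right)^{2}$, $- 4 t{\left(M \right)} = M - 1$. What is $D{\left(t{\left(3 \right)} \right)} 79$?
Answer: $79$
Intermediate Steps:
$t{\left(M \right)} = \frac{1}{4} - \frac{M}{4}$ ($t{\left(M \right)} = - \frac{M - 1}{4} = - \frac{-1 + M}{4} = \frac{1}{4} - \frac{M}{4}$)
$D{\left(g \right)} = 4 g^{2}$ ($D{\left(g \right)} = \left(2 g\right)^{2} = 4 g^{2}$)
$D{\left(t{\left(3 \right)} \right)} 79 = 4 \left(\frac{1}{4} - \frac{3}{4}\right)^{2} \cdot 79 = 4 \left(- \frac{1}{2}\right)^{2} \cdot 79 = 4 \cdot \frac{1}{4} \cdot 79 = 1 \cdot 79 = 79$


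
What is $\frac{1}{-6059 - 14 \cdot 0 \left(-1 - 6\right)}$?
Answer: $- \frac{1}{6059} \approx -0.00016504$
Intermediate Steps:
$\frac{1}{-6059 - 14 \cdot 0 \left(-1 - 6\right)} = \frac{1}{-6059 - 14 \cdot 0 \left(-7\right)} = \frac{1}{-6059 - 0} = \frac{1}{-6059 + 0} = \frac{1}{-6059} = - \frac{1}{6059}$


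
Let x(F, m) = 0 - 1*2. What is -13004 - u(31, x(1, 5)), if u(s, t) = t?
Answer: -13002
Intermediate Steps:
x(F, m) = -2 (x(F, m) = 0 - 2 = -2)
-13004 - u(31, x(1, 5)) = -13004 - 1*(-2) = -13004 + 2 = -13002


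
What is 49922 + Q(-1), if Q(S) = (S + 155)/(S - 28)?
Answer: 1447584/29 ≈ 49917.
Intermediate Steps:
Q(S) = (155 + S)/(-28 + S)
49922 + Q(-1) = 49922 + (155 - 1)/(-28 - 1) = 49922 + 154/(-29) = 49922 - 1/29*154 = 49922 - 154/29 = 1447584/29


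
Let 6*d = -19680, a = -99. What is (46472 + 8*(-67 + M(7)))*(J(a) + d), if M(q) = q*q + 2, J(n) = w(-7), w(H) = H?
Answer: -152332728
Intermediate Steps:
J(n) = -7
d = -3280 (d = (⅙)*(-19680) = -3280)
M(q) = 2 + q² (M(q) = q² + 2 = 2 + q²)
(46472 + 8*(-67 + M(7)))*(J(a) + d) = (46472 + 8*(-67 + (2 + 7²)))*(-7 - 3280) = (46472 + 8*(-67 + (2 + 49)))*(-3287) = (46472 + 8*(-67 + 51))*(-3287) = (46472 + 8*(-16))*(-3287) = (46472 - 128)*(-3287) = 46344*(-3287) = -152332728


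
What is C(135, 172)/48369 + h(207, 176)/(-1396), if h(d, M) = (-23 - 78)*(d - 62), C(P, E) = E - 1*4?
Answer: 236199511/22507708 ≈ 10.494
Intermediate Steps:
C(P, E) = -4 + E (C(P, E) = E - 4 = -4 + E)
h(d, M) = 6262 - 101*d (h(d, M) = -101*(-62 + d) = 6262 - 101*d)
C(135, 172)/48369 + h(207, 176)/(-1396) = (-4 + 172)/48369 + (6262 - 101*207)/(-1396) = 168*(1/48369) + (6262 - 20907)*(-1/1396) = 56/16123 - 14645*(-1/1396) = 56/16123 + 14645/1396 = 236199511/22507708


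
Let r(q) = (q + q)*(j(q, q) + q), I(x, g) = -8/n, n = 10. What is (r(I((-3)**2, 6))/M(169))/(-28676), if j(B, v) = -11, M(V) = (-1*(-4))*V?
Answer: -59/60578050 ≈ -9.7395e-7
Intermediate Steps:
M(V) = 4*V
I(x, g) = -4/5 (I(x, g) = -8/10 = -8*1/10 = -4/5)
r(q) = 2*q*(-11 + q) (r(q) = (q + q)*(-11 + q) = (2*q)*(-11 + q) = 2*q*(-11 + q))
(r(I((-3)**2, 6))/M(169))/(-28676) = ((2*(-4/5)*(-11 - 4/5))/((4*169)))/(-28676) = ((2*(-4/5)*(-59/5))/676)*(-1/28676) = ((472/25)*(1/676))*(-1/28676) = (118/4225)*(-1/28676) = -59/60578050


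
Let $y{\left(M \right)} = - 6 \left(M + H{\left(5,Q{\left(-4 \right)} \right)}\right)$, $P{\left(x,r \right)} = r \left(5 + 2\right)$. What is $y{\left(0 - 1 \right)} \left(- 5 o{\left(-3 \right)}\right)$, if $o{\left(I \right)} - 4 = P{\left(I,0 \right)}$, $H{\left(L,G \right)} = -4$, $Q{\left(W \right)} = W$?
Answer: $-600$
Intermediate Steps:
$P{\left(x,r \right)} = 7 r$ ($P{\left(x,r \right)} = r 7 = 7 r$)
$o{\left(I \right)} = 4$ ($o{\left(I \right)} = 4 + 7 \cdot 0 = 4 + 0 = 4$)
$y{\left(M \right)} = 24 - 6 M$ ($y{\left(M \right)} = - 6 \left(M - 4\right) = - 6 \left(-4 + M\right) = 24 - 6 M$)
$y{\left(0 - 1 \right)} \left(- 5 o{\left(-3 \right)}\right) = \left(24 - 6 \left(0 - 1\right)\right) \left(\left(-5\right) 4\right) = \left(24 - -6\right) \left(-20\right) = \left(24 + 6\right) \left(-20\right) = 30 \left(-20\right) = -600$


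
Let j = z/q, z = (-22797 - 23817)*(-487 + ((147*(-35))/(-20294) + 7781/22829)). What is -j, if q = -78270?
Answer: 1750726341455367/6043640565670 ≈ 289.68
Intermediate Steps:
z = 5252179024366101/231645863 (z = -46614*(-487 + (-5145*(-1/20294) + 7781*(1/22829))) = -46614*(-487 + (5145/20294 + 7781/22829)) = -46614*(-487 + 275362819/463291726) = -46614*(-225347707743/463291726) = 5252179024366101/231645863 ≈ 2.2673e+7)
j = -1750726341455367/6043640565670 (j = (5252179024366101/231645863)/(-78270) = (5252179024366101/231645863)*(-1/78270) = -1750726341455367/6043640565670 ≈ -289.68)
-j = -1*(-1750726341455367/6043640565670) = 1750726341455367/6043640565670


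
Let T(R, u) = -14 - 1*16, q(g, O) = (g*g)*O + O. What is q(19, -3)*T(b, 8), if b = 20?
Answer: 32580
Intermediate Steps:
q(g, O) = O + O*g² (q(g, O) = g²*O + O = O*g² + O = O + O*g²)
T(R, u) = -30 (T(R, u) = -14 - 16 = -30)
q(19, -3)*T(b, 8) = -3*(1 + 19²)*(-30) = -3*(1 + 361)*(-30) = -3*362*(-30) = -1086*(-30) = 32580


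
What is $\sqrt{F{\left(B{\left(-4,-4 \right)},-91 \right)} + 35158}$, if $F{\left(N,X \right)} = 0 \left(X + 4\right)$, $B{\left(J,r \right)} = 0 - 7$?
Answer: $\sqrt{35158} \approx 187.5$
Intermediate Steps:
$B{\left(J,r \right)} = -7$ ($B{\left(J,r \right)} = 0 - 7 = -7$)
$F{\left(N,X \right)} = 0$ ($F{\left(N,X \right)} = 0 \left(4 + X\right) = 0$)
$\sqrt{F{\left(B{\left(-4,-4 \right)},-91 \right)} + 35158} = \sqrt{0 + 35158} = \sqrt{35158}$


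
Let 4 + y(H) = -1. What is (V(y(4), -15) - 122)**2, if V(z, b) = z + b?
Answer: 20164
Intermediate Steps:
y(H) = -5 (y(H) = -4 - 1 = -5)
V(z, b) = b + z
(V(y(4), -15) - 122)**2 = ((-15 - 5) - 122)**2 = (-20 - 122)**2 = (-142)**2 = 20164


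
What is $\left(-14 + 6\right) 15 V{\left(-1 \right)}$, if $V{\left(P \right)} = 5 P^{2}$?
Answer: $-600$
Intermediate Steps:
$\left(-14 + 6\right) 15 V{\left(-1 \right)} = \left(-14 + 6\right) 15 \cdot 5 \left(-1\right)^{2} = \left(-8\right) 15 \cdot 5 \cdot 1 = \left(-120\right) 5 = -600$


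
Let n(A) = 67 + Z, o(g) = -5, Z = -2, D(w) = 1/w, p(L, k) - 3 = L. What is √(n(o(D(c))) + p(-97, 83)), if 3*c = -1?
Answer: I*√29 ≈ 5.3852*I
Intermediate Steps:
p(L, k) = 3 + L
c = -⅓ (c = (⅓)*(-1) = -⅓ ≈ -0.33333)
n(A) = 65 (n(A) = 67 - 2 = 65)
√(n(o(D(c))) + p(-97, 83)) = √(65 + (3 - 97)) = √(65 - 94) = √(-29) = I*√29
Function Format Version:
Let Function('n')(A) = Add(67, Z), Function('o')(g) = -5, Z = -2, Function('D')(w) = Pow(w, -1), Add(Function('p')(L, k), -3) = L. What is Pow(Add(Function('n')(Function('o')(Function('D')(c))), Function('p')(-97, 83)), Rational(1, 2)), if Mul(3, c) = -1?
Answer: Mul(I, Pow(29, Rational(1, 2))) ≈ Mul(5.3852, I)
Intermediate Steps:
Function('p')(L, k) = Add(3, L)
c = Rational(-1, 3) (c = Mul(Rational(1, 3), -1) = Rational(-1, 3) ≈ -0.33333)
Function('n')(A) = 65 (Function('n')(A) = Add(67, -2) = 65)
Pow(Add(Function('n')(Function('o')(Function('D')(c))), Function('p')(-97, 83)), Rational(1, 2)) = Pow(Add(65, Add(3, -97)), Rational(1, 2)) = Pow(Add(65, -94), Rational(1, 2)) = Pow(-29, Rational(1, 2)) = Mul(I, Pow(29, Rational(1, 2)))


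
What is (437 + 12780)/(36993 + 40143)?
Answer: 13217/77136 ≈ 0.17135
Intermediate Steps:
(437 + 12780)/(36993 + 40143) = 13217/77136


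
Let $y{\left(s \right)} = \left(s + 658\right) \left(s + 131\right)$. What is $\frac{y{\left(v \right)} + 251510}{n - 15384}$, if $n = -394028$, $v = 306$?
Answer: $- \frac{336389}{204706} \approx -1.6433$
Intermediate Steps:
$y{\left(s \right)} = \left(131 + s\right) \left(658 + s\right)$ ($y{\left(s \right)} = \left(658 + s\right) \left(131 + s\right) = \left(131 + s\right) \left(658 + s\right)$)
$\frac{y{\left(v \right)} + 251510}{n - 15384} = \frac{\left(86198 + 306^{2} + 789 \cdot 306\right) + 251510}{-394028 - 15384} = \frac{\left(86198 + 93636 + 241434\right) + 251510}{-409412} = \left(421268 + 251510\right) \left(- \frac{1}{409412}\right) = 672778 \left(- \frac{1}{409412}\right) = - \frac{336389}{204706}$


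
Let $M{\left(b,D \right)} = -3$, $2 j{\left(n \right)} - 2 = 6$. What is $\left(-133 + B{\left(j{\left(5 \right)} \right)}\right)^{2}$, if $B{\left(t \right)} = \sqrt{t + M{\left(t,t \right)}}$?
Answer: $17424$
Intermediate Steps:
$j{\left(n \right)} = 4$ ($j{\left(n \right)} = 1 + \frac{1}{2} \cdot 6 = 1 + 3 = 4$)
$B{\left(t \right)} = \sqrt{-3 + t}$ ($B{\left(t \right)} = \sqrt{t - 3} = \sqrt{-3 + t}$)
$\left(-133 + B{\left(j{\left(5 \right)} \right)}\right)^{2} = \left(-133 + \sqrt{-3 + 4}\right)^{2} = \left(-133 + \sqrt{1}\right)^{2} = \left(-133 + 1\right)^{2} = \left(-132\right)^{2} = 17424$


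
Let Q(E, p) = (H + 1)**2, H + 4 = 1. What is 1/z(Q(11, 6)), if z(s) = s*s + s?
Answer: 1/20 ≈ 0.050000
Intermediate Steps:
H = -3 (H = -4 + 1 = -3)
Q(E, p) = 4 (Q(E, p) = (-3 + 1)**2 = (-2)**2 = 4)
z(s) = s + s**2 (z(s) = s**2 + s = s + s**2)
1/z(Q(11, 6)) = 1/(4*(1 + 4)) = 1/(4*5) = 1/20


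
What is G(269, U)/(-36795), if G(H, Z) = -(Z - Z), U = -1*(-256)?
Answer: 0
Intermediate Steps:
U = 256
G(H, Z) = 0 (G(H, Z) = -1*0 = 0)
G(269, U)/(-36795) = 0/(-36795) = 0*(-1/36795) = 0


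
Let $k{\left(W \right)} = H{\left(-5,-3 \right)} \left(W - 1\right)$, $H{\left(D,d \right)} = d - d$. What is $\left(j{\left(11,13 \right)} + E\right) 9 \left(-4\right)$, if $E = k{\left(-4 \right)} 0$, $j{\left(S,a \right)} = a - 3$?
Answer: $-360$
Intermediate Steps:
$j{\left(S,a \right)} = -3 + a$
$H{\left(D,d \right)} = 0$
$k{\left(W \right)} = 0$ ($k{\left(W \right)} = 0 \left(W - 1\right) = 0 \left(-1 + W\right) = 0$)
$E = 0$ ($E = 0 \cdot 0 = 0$)
$\left(j{\left(11,13 \right)} + E\right) 9 \left(-4\right) = \left(\left(-3 + 13\right) + 0\right) 9 \left(-4\right) = \left(10 + 0\right) \left(-36\right) = 10 \left(-36\right) = -360$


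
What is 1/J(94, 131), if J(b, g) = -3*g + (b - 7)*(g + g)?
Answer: 1/22401 ≈ 4.4641e-5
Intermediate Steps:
J(b, g) = -3*g + 2*g*(-7 + b) (J(b, g) = -3*g + (-7 + b)*(2*g) = -3*g + 2*g*(-7 + b))
1/J(94, 131) = 1/(131*(-17 + 2*94)) = 1/(131*(-17 + 188)) = 1/(131*171) = 1/22401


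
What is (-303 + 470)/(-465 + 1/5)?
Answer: -835/2324 ≈ -0.35929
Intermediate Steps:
(-303 + 470)/(-465 + 1/5) = 167/(-465 + ⅕) = 167/(-2324/5) = 167*(-5/2324) = -835/2324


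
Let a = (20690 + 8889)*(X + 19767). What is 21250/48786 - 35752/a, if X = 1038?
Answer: 2179219428613/5003744993445 ≈ 0.43552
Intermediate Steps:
a = 615391095 (a = (20690 + 8889)*(1038 + 19767) = 29579*20805 = 615391095)
21250/48786 - 35752/a = 21250/48786 - 35752/615391095 = 21250*(1/48786) - 35752*1/615391095 = 10625/24393 - 35752/615391095 = 2179219428613/5003744993445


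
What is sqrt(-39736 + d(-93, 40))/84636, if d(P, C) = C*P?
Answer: 2*I*sqrt(679)/21159 ≈ 0.002463*I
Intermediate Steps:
sqrt(-39736 + d(-93, 40))/84636 = sqrt(-39736 + 40*(-93))/84636 = sqrt(-39736 - 3720)*(1/84636) = sqrt(-43456)*(1/84636) = (8*I*sqrt(679))*(1/84636) = 2*I*sqrt(679)/21159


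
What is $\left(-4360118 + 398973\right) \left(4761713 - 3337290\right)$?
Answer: $-5642346044335$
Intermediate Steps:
$\left(-4360118 + 398973\right) \left(4761713 - 3337290\right) = \left(-3961145\right) 1424423 = -5642346044335$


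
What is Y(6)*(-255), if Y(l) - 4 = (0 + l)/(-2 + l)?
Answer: -2805/2 ≈ -1402.5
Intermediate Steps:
Y(l) = 4 + l/(-2 + l) (Y(l) = 4 + (0 + l)/(-2 + l) = 4 + l/(-2 + l))
Y(6)*(-255) = ((-8 + 5*6)/(-2 + 6))*(-255) = ((-8 + 30)/4)*(-255) = ((¼)*22)*(-255) = (11/2)*(-255) = -2805/2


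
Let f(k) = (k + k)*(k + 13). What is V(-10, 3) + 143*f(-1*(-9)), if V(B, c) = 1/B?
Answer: 566279/10 ≈ 56628.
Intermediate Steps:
f(k) = 2*k*(13 + k) (f(k) = (2*k)*(13 + k) = 2*k*(13 + k))
V(-10, 3) + 143*f(-1*(-9)) = 1/(-10) + 143*(2*(-1*(-9))*(13 - 1*(-9))) = -1/10 + 143*(2*9*(13 + 9)) = -1/10 + 143*(2*9*22) = -1/10 + 143*396 = -1/10 + 56628 = 566279/10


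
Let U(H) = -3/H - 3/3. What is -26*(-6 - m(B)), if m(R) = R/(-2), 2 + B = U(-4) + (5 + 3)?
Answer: 325/4 ≈ 81.250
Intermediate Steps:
U(H) = -1 - 3/H (U(H) = -3/H - 3*⅓ = -3/H - 1 = -1 - 3/H)
B = 23/4 (B = -2 + ((-3 - 1*(-4))/(-4) + (5 + 3)) = -2 + (-(-3 + 4)/4 + 8) = -2 + (-¼*1 + 8) = -2 + (-¼ + 8) = -2 + 31/4 = 23/4 ≈ 5.7500)
m(R) = -R/2 (m(R) = R*(-½) = -R/2)
-26*(-6 - m(B)) = -26*(-6 - (-1)*23/(2*4)) = -26*(-6 - 1*(-23/8)) = -26*(-6 + 23/8) = -26*(-25/8) = 325/4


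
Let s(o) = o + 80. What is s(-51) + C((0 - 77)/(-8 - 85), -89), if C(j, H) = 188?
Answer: 217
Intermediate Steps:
s(o) = 80 + o
s(-51) + C((0 - 77)/(-8 - 85), -89) = (80 - 51) + 188 = 29 + 188 = 217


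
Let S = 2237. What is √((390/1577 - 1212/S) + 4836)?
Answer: √60180417944587230/3527749 ≈ 69.539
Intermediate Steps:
√((390/1577 - 1212/S) + 4836) = √((390/1577 - 1212/2237) + 4836) = √(-1038894/3527749 + 4836) = √(17059155270/3527749) = √60180417944587230/3527749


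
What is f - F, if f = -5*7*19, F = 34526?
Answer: -35191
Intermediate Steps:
f = -665 (f = -35*19 = -665)
f - F = -665 - 1*34526 = -665 - 34526 = -35191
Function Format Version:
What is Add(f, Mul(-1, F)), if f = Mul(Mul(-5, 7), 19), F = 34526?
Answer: -35191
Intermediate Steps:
f = -665 (f = Mul(-35, 19) = -665)
Add(f, Mul(-1, F)) = Add(-665, Mul(-1, 34526)) = Add(-665, -34526) = -35191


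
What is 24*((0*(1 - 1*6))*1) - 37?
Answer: -37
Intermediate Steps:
24*((0*(1 - 1*6))*1) - 37 = 24*((0*(1 - 6))*1) - 37 = 24*((0*(-5))*1) - 37 = 24*(0*1) - 37 = 24*0 - 37 = 0 - 37 = -37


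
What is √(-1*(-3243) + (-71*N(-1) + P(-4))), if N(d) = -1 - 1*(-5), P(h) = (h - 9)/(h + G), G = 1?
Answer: √26670/3 ≈ 54.437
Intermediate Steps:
P(h) = (-9 + h)/(1 + h) (P(h) = (h - 9)/(h + 1) = (-9 + h)/(1 + h))
N(d) = 4 (N(d) = -1 + 5 = 4)
√(-1*(-3243) + (-71*N(-1) + P(-4))) = √(-1*(-3243) + (-71*4 + (-9 - 4)/(1 - 4))) = √(3243 + (-284 - 13/(-3))) = √(3243 + (-284 - ⅓*(-13))) = √(3243 + (-284 + 13/3)) = √(3243 - 839/3) = √(8890/3) = √26670/3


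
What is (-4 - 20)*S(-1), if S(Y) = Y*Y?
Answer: -24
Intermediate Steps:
S(Y) = Y²
(-4 - 20)*S(-1) = (-4 - 20)*(-1)² = -24*1 = -24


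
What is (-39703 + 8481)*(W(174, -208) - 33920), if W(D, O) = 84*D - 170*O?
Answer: -501300432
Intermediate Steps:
W(D, O) = -170*O + 84*D
(-39703 + 8481)*(W(174, -208) - 33920) = (-39703 + 8481)*((-170*(-208) + 84*174) - 33920) = -31222*((35360 + 14616) - 33920) = -31222*(49976 - 33920) = -31222*16056 = -501300432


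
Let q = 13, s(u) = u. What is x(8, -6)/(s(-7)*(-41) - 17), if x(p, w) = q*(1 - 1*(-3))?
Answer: 26/135 ≈ 0.19259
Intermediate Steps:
x(p, w) = 52 (x(p, w) = 13*(1 - 1*(-3)) = 13*(1 + 3) = 13*4 = 52)
x(8, -6)/(s(-7)*(-41) - 17) = 52/(-7*(-41) - 17) = 52/(287 - 17) = 52/270 = 52*(1/270) = 26/135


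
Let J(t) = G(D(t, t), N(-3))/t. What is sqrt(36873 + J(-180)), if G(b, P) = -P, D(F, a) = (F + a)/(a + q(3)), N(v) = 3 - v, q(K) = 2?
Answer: sqrt(33185730)/30 ≈ 192.02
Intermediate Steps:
D(F, a) = (F + a)/(2 + a) (D(F, a) = (F + a)/(a + 2) = (F + a)/(2 + a))
J(t) = -6/t (J(t) = (-(3 - 1*(-3)))/t = (-(3 + 3))/t = (-1*6)/t = -6/t)
sqrt(36873 + J(-180)) = sqrt(36873 - 6/(-180)) = sqrt(36873 - 6*(-1/180)) = sqrt(36873 + 1/30) = sqrt(1106191/30) = sqrt(33185730)/30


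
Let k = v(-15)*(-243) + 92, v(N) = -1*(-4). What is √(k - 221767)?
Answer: I*√222647 ≈ 471.85*I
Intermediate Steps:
v(N) = 4
k = -880 (k = 4*(-243) + 92 = -972 + 92 = -880)
√(k - 221767) = √(-880 - 221767) = √(-222647) = I*√222647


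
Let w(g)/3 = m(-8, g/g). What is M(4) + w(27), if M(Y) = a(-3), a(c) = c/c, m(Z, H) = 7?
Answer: 22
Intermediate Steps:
w(g) = 21 (w(g) = 3*7 = 21)
a(c) = 1
M(Y) = 1
M(4) + w(27) = 1 + 21 = 22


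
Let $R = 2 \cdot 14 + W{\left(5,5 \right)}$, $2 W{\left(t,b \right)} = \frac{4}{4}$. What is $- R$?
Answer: $- \frac{57}{2} \approx -28.5$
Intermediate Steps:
$W{\left(t,b \right)} = \frac{1}{2}$ ($W{\left(t,b \right)} = \frac{4 \cdot \frac{1}{4}}{2} = \frac{1}{2} \cdot 1 = \frac{1}{2}$)
$R = \frac{57}{2}$ ($R = 2 \cdot 14 + \frac{1}{2} = 28 + \frac{1}{2} = \frac{57}{2} \approx 28.5$)
$- R = \left(-1\right) \frac{57}{2} = - \frac{57}{2}$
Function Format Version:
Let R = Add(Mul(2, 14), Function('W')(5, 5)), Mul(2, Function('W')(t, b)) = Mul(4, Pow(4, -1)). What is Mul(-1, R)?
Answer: Rational(-57, 2) ≈ -28.500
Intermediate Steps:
Function('W')(t, b) = Rational(1, 2) (Function('W')(t, b) = Mul(Rational(1, 2), Mul(4, Pow(4, -1))) = Mul(Rational(1, 2), Mul(4, Rational(1, 4))) = Mul(Rational(1, 2), 1) = Rational(1, 2))
R = Rational(57, 2) (R = Add(Mul(2, 14), Rational(1, 2)) = Add(28, Rational(1, 2)) = Rational(57, 2) ≈ 28.500)
Mul(-1, R) = Mul(-1, Rational(57, 2)) = Rational(-57, 2)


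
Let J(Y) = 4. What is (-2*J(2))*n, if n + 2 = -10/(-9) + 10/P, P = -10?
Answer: 136/9 ≈ 15.111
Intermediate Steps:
n = -17/9 (n = -2 + (-10/(-9) + 10/(-10)) = -2 + (-10*(-1/9) + 10*(-1/10)) = -2 + (10/9 - 1) = -2 + 1/9 = -17/9 ≈ -1.8889)
(-2*J(2))*n = -2*4*(-17/9) = -8*(-17/9) = 136/9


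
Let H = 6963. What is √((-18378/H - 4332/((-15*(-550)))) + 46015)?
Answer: √154917277801715/58025 ≈ 214.50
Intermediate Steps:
√((-18378/H - 4332/((-15*(-550)))) + 46015) = √((-18378/6963 - 4332/((-15*(-550)))) + 46015) = √((-18378*1/6963 - 4332/8250) + 46015) = √((-6126/2321 - 4332*1/8250) + 46015) = √((-6126/2321 - 722/1375) + 46015) = √(-918092/290125 + 46015) = √(13349183783/290125) = √154917277801715/58025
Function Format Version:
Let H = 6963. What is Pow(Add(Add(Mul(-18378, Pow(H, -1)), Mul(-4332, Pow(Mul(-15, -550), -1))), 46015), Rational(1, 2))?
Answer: Mul(Rational(1, 58025), Pow(154917277801715, Rational(1, 2))) ≈ 214.50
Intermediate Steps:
Pow(Add(Add(Mul(-18378, Pow(H, -1)), Mul(-4332, Pow(Mul(-15, -550), -1))), 46015), Rational(1, 2)) = Pow(Add(Add(Mul(-18378, Pow(6963, -1)), Mul(-4332, Pow(Mul(-15, -550), -1))), 46015), Rational(1, 2)) = Pow(Add(Add(Mul(-18378, Rational(1, 6963)), Mul(-4332, Pow(8250, -1))), 46015), Rational(1, 2)) = Pow(Add(Add(Rational(-6126, 2321), Mul(-4332, Rational(1, 8250))), 46015), Rational(1, 2)) = Pow(Add(Add(Rational(-6126, 2321), Rational(-722, 1375)), 46015), Rational(1, 2)) = Pow(Add(Rational(-918092, 290125), 46015), Rational(1, 2)) = Pow(Rational(13349183783, 290125), Rational(1, 2)) = Mul(Rational(1, 58025), Pow(154917277801715, Rational(1, 2)))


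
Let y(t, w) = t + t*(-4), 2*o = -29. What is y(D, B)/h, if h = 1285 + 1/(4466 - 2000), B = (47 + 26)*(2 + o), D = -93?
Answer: 688014/3168811 ≈ 0.21712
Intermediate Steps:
o = -29/2 (o = (½)*(-29) = -29/2 ≈ -14.500)
B = -1825/2 (B = (47 + 26)*(2 - 29/2) = 73*(-25/2) = -1825/2 ≈ -912.50)
y(t, w) = -3*t (y(t, w) = t - 4*t = -3*t)
h = 3168811/2466 (h = 1285 + 1/2466 = 3168811/2466 ≈ 1285.0)
y(D, B)/h = (-3*(-93))/(3168811/2466) = 279*(2466/3168811) = 688014/3168811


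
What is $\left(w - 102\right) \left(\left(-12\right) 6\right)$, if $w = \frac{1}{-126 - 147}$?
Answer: $\frac{668328}{91} \approx 7344.3$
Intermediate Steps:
$w = - \frac{1}{273}$ ($w = \frac{1}{-273} = - \frac{1}{273} \approx -0.003663$)
$\left(w - 102\right) \left(\left(-12\right) 6\right) = \left(- \frac{1}{273} - 102\right) \left(\left(-12\right) 6\right) = \left(- \frac{27847}{273}\right) \left(-72\right) = \frac{668328}{91}$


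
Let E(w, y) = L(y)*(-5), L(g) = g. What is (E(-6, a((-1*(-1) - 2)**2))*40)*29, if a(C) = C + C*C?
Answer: -11600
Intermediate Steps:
a(C) = C + C**2
E(w, y) = -5*y (E(w, y) = y*(-5) = -5*y)
(E(-6, a((-1*(-1) - 2)**2))*40)*29 = (-5*(-1*(-1) - 2)**2*(1 + (-1*(-1) - 2)**2)*40)*29 = (-5*(1 - 2)**2*(1 + (1 - 2)**2)*40)*29 = (-5*(-1)**2*(1 + (-1)**2)*40)*29 = (-5*(1 + 1)*40)*29 = (-5*2*40)*29 = -10*40*29 = -400*29 = -11600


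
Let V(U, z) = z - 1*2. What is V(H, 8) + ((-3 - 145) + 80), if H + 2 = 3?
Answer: -62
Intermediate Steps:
H = 1 (H = -2 + 3 = 1)
V(U, z) = -2 + z (V(U, z) = z - 2 = -2 + z)
V(H, 8) + ((-3 - 145) + 80) = (-2 + 8) + ((-3 - 145) + 80) = 6 + (-148 + 80) = 6 - 68 = -62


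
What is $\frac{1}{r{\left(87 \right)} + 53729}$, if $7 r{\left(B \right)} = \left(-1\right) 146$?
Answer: $\frac{7}{375957} \approx 1.8619 \cdot 10^{-5}$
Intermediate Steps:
$r{\left(B \right)} = - \frac{146}{7}$ ($r{\left(B \right)} = \frac{\left(-1\right) 146}{7} = \frac{1}{7} \left(-146\right) = - \frac{146}{7}$)
$\frac{1}{r{\left(87 \right)} + 53729} = \frac{1}{- \frac{146}{7} + 53729} = \frac{1}{\frac{375957}{7}} = \frac{7}{375957}$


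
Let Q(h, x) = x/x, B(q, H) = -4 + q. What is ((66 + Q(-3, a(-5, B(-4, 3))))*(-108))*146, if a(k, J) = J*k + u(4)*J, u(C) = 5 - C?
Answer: -1056456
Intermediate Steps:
a(k, J) = J + J*k (a(k, J) = J*k + (5 - 1*4)*J = J*k + (5 - 4)*J = J*k + 1*J = J*k + J = J + J*k)
Q(h, x) = 1
((66 + Q(-3, a(-5, B(-4, 3))))*(-108))*146 = ((66 + 1)*(-108))*146 = (67*(-108))*146 = -7236*146 = -1056456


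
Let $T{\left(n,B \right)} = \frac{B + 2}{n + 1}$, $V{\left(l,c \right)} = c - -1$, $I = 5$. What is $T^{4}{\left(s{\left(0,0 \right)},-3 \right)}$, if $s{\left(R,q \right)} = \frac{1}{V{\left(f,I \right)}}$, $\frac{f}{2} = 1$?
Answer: $\frac{1296}{2401} \approx 0.53977$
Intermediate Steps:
$f = 2$ ($f = 2 \cdot 1 = 2$)
$V{\left(l,c \right)} = 1 + c$ ($V{\left(l,c \right)} = c + 1 = 1 + c$)
$s{\left(R,q \right)} = \frac{1}{6}$ ($s{\left(R,q \right)} = \frac{1}{1 + 5} = \frac{1}{6}$)
$T{\left(n,B \right)} = \frac{2 + B}{1 + n}$
$T^{4}{\left(s{\left(0,0 \right)},-3 \right)} = \left(\frac{2 - 3}{1 + \frac{1}{6}}\right)^{4} = \left(\frac{1}{\frac{7}{6}} \left(-1\right)\right)^{4} = \left(\frac{6}{7} \left(-1\right)\right)^{4} = \left(- \frac{6}{7}\right)^{4} = \frac{1296}{2401}$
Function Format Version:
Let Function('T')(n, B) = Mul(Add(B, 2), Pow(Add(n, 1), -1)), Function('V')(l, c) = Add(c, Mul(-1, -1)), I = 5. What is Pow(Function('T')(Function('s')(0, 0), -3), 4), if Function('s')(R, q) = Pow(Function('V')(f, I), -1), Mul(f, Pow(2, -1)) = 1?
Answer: Rational(1296, 2401) ≈ 0.53977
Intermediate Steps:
f = 2 (f = Mul(2, 1) = 2)
Function('V')(l, c) = Add(1, c) (Function('V')(l, c) = Add(c, 1) = Add(1, c))
Function('s')(R, q) = Rational(1, 6) (Function('s')(R, q) = Pow(Add(1, 5), -1) = Pow(6, -1) = Rational(1, 6))
Function('T')(n, B) = Mul(Pow(Add(1, n), -1), Add(2, B)) (Function('T')(n, B) = Mul(Add(2, B), Pow(Add(1, n), -1)) = Mul(Pow(Add(1, n), -1), Add(2, B)))
Pow(Function('T')(Function('s')(0, 0), -3), 4) = Pow(Mul(Pow(Add(1, Rational(1, 6)), -1), Add(2, -3)), 4) = Pow(Mul(Pow(Rational(7, 6), -1), -1), 4) = Pow(Mul(Rational(6, 7), -1), 4) = Pow(Rational(-6, 7), 4) = Rational(1296, 2401)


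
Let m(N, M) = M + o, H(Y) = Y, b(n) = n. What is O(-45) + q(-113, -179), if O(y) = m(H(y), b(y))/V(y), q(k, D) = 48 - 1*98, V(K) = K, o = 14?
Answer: -2219/45 ≈ -49.311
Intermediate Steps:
m(N, M) = 14 + M (m(N, M) = M + 14 = 14 + M)
q(k, D) = -50 (q(k, D) = 48 - 98 = -50)
O(y) = (14 + y)/y
O(-45) + q(-113, -179) = (14 - 45)/(-45) - 50 = -1/45*(-31) - 50 = 31/45 - 50 = -2219/45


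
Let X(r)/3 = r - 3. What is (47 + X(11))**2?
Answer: 5041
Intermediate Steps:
X(r) = -9 + 3*r (X(r) = 3*(r - 3) = 3*(-3 + r) = -9 + 3*r)
(47 + X(11))**2 = (47 + (-9 + 3*11))**2 = (47 + (-9 + 33))**2 = (47 + 24)**2 = 71**2 = 5041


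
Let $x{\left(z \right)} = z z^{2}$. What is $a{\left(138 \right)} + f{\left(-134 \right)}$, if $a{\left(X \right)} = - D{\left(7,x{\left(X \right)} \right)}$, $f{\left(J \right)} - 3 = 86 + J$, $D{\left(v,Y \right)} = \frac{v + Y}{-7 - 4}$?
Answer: $\frac{2627584}{11} \approx 2.3887 \cdot 10^{5}$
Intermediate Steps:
$x{\left(z \right)} = z^{3}$
$D{\left(v,Y \right)} = - \frac{Y}{11} - \frac{v}{11}$ ($D{\left(v,Y \right)} = \frac{Y + v}{-11} = \left(Y + v\right) \left(- \frac{1}{11}\right) = - \frac{Y}{11} - \frac{v}{11}$)
$f{\left(J \right)} = 89 + J$ ($f{\left(J \right)} = 3 + \left(86 + J\right) = 89 + J$)
$a{\left(X \right)} = \frac{7}{11} + \frac{X^{3}}{11}$ ($a{\left(X \right)} = - (- \frac{X^{3}}{11} - \frac{7}{11}) = - (- \frac{7}{11} - \frac{X^{3}}{11}) = \frac{7}{11} + \frac{X^{3}}{11}$)
$a{\left(138 \right)} + f{\left(-134 \right)} = \left(\frac{7}{11} + \frac{138^{3}}{11}\right) + \left(89 - 134\right) = \left(\frac{7}{11} + \frac{1}{11} \cdot 2628072\right) - 45 = \left(\frac{7}{11} + \frac{2628072}{11}\right) - 45 = \frac{2628079}{11} - 45 = \frac{2627584}{11}$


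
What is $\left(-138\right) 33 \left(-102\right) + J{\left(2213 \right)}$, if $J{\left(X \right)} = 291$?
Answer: $464799$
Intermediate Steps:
$\left(-138\right) 33 \left(-102\right) + J{\left(2213 \right)} = \left(-138\right) 33 \left(-102\right) + 291 = \left(-4554\right) \left(-102\right) + 291 = 464508 + 291 = 464799$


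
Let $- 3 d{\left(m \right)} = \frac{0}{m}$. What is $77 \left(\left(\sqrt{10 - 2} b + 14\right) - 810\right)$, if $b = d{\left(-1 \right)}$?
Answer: $-61292$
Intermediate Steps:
$d{\left(m \right)} = 0$ ($d{\left(m \right)} = - \frac{0 \frac{1}{m}}{3} = \left(- \frac{1}{3}\right) 0 = 0$)
$b = 0$
$77 \left(\left(\sqrt{10 - 2} b + 14\right) - 810\right) = 77 \left(\left(\sqrt{10 - 2} \cdot 0 + 14\right) - 810\right) = 77 \left(\left(\sqrt{8} \cdot 0 + 14\right) - 810\right) = 77 \left(\left(2 \sqrt{2} \cdot 0 + 14\right) - 810\right) = 77 \left(\left(0 + 14\right) - 810\right) = 77 \left(14 - 810\right) = 77 \left(-796\right) = -61292$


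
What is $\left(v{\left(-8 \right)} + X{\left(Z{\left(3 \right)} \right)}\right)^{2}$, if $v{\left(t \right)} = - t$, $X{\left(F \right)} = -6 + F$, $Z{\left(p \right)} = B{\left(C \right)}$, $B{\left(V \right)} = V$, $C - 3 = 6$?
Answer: $121$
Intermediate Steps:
$C = 9$ ($C = 3 + 6 = 9$)
$Z{\left(p \right)} = 9$
$\left(v{\left(-8 \right)} + X{\left(Z{\left(3 \right)} \right)}\right)^{2} = \left(\left(-1\right) \left(-8\right) + \left(-6 + 9\right)\right)^{2} = \left(8 + 3\right)^{2} = 11^{2} = 121$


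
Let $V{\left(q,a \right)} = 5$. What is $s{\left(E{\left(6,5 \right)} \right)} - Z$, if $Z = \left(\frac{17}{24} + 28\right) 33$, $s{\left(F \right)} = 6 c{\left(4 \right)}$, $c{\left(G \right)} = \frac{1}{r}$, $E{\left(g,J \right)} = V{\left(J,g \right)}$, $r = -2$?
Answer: $- \frac{7603}{8} \approx -950.38$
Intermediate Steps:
$E{\left(g,J \right)} = 5$
$c{\left(G \right)} = - \frac{1}{2}$ ($c{\left(G \right)} = \frac{1}{-2} = - \frac{1}{2}$)
$s{\left(F \right)} = -3$ ($s{\left(F \right)} = 6 \left(- \frac{1}{2}\right) = -3$)
$Z = \frac{7579}{8}$ ($Z = \left(17 \cdot \frac{1}{24} + 28\right) 33 = \left(\frac{17}{24} + 28\right) 33 = \frac{689}{24} \cdot 33 = \frac{7579}{8} \approx 947.38$)
$s{\left(E{\left(6,5 \right)} \right)} - Z = -3 - \frac{7579}{8} = - \frac{7603}{8}$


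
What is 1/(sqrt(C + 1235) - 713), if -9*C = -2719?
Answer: -6417/4561487 - 3*sqrt(13834)/4561487 ≈ -0.0014841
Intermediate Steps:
C = 2719/9 (C = -1/9*(-2719) = 2719/9 ≈ 302.11)
1/(sqrt(C + 1235) - 713) = 1/(sqrt(2719/9 + 1235) - 713) = 1/(sqrt(13834/9) - 713) = 1/(sqrt(13834)/3 - 713) = 1/(-713 + sqrt(13834)/3)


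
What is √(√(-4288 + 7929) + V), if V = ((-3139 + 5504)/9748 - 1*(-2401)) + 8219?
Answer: √(252293166625 + 23755876*√3641)/4874 ≈ 103.35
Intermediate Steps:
V = 103526125/9748 (V = (2365*(1/9748) + 2401) + 8219 = (2365/9748 + 2401) + 8219 = 23407313/9748 + 8219 = 103526125/9748 ≈ 10620.)
√(√(-4288 + 7929) + V) = √(√(-4288 + 7929) + 103526125/9748) = √(√3641 + 103526125/9748) = √(103526125/9748 + √3641)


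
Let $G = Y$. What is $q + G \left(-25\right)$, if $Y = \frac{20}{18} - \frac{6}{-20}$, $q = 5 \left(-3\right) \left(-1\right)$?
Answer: $- \frac{365}{18} \approx -20.278$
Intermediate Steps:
$q = 15$ ($q = \left(-15\right) \left(-1\right) = 15$)
$Y = \frac{127}{90}$ ($Y = 20 \cdot \frac{1}{18} - - \frac{3}{10} = \frac{10}{9} + \frac{3}{10} = \frac{127}{90} \approx 1.4111$)
$G = \frac{127}{90} \approx 1.4111$
$q + G \left(-25\right) = 15 + \frac{127}{90} \left(-25\right) = 15 - \frac{635}{18} = - \frac{365}{18}$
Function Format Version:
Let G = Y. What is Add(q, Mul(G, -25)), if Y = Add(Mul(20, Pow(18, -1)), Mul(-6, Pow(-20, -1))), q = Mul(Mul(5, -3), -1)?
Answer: Rational(-365, 18) ≈ -20.278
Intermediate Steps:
q = 15 (q = Mul(-15, -1) = 15)
Y = Rational(127, 90) (Y = Add(Mul(20, Rational(1, 18)), Mul(-6, Rational(-1, 20))) = Add(Rational(10, 9), Rational(3, 10)) = Rational(127, 90) ≈ 1.4111)
G = Rational(127, 90) ≈ 1.4111
Add(q, Mul(G, -25)) = Add(15, Mul(Rational(127, 90), -25)) = Add(15, Rational(-635, 18)) = Rational(-365, 18)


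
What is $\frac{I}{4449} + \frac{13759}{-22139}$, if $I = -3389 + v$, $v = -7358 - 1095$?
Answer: $- \frac{323383829}{98496411} \approx -3.2832$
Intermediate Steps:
$v = -8453$ ($v = -7358 - 1095 = -8453$)
$I = -11842$ ($I = -3389 - 8453 = -11842$)
$\frac{I}{4449} + \frac{13759}{-22139} = - \frac{11842}{4449} + \frac{13759}{-22139} = \left(-11842\right) \frac{1}{4449} + 13759 \left(- \frac{1}{22139}\right) = - \frac{11842}{4449} - \frac{13759}{22139} = - \frac{323383829}{98496411}$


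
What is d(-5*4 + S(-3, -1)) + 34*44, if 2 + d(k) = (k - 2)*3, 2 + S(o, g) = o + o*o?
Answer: 1440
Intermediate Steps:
S(o, g) = -2 + o + o² (S(o, g) = -2 + (o + o*o) = -2 + (o + o²) = -2 + o + o²)
d(k) = -8 + 3*k (d(k) = -2 + (k - 2)*3 = -2 + (-2 + k)*3 = -2 + (-6 + 3*k) = -8 + 3*k)
d(-5*4 + S(-3, -1)) + 34*44 = (-8 + 3*(-5*4 + (-2 - 3 + (-3)²))) + 34*44 = (-8 + 3*(-20 + (-2 - 3 + 9))) + 1496 = (-8 + 3*(-20 + 4)) + 1496 = (-8 + 3*(-16)) + 1496 = (-8 - 48) + 1496 = -56 + 1496 = 1440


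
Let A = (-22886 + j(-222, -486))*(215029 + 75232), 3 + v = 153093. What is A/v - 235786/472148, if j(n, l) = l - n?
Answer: -158632724175847/3614056866 ≈ -43893.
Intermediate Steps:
v = 153090 (v = -3 + 153093 = 153090)
A = -6719542150 (A = (-22886 + (-486 - 1*(-222)))*(215029 + 75232) = (-22886 + (-486 + 222))*290261 = (-22886 - 264)*290261 = -23150*290261 = -6719542150)
A/v - 235786/472148 = -6719542150/153090 - 235786/472148 = -6719542150*1/153090 - 235786*1/472148 = -671954215/15309 - 117893/236074 = -158632724175847/3614056866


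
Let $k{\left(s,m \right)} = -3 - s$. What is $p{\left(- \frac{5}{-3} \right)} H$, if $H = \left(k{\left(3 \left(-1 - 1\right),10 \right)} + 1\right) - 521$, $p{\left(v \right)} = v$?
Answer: $- \frac{2585}{3} \approx -861.67$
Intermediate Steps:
$H = -517$ ($H = \left(\left(-3 - 3 \left(-1 - 1\right)\right) + 1\right) - 521 = \left(\left(-3 - 3 \left(-2\right)\right) + 1\right) - 521 = \left(\left(-3 - -6\right) + 1\right) - 521 = \left(\left(-3 + 6\right) + 1\right) - 521 = \left(3 + 1\right) - 521 = 4 - 521 = -517$)
$p{\left(- \frac{5}{-3} \right)} H = - \frac{5}{-3} \left(-517\right) = \left(-5\right) \left(- \frac{1}{3}\right) \left(-517\right) = \frac{5}{3} \left(-517\right) = - \frac{2585}{3}$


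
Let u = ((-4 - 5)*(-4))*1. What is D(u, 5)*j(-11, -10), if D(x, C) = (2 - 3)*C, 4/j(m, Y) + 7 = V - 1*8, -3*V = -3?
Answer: 10/7 ≈ 1.4286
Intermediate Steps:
V = 1 (V = -⅓*(-3) = 1)
j(m, Y) = -2/7 (j(m, Y) = 4/(-7 + (1 - 1*8)) = 4/(-7 + (1 - 8)) = 4/(-7 - 7) = 4/(-14) = 4*(-1/14) = -2/7)
u = 36 (u = -9*(-4)*1 = 36*1 = 36)
D(x, C) = -C
D(u, 5)*j(-11, -10) = -1*5*(-2/7) = -5*(-2/7) = 10/7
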